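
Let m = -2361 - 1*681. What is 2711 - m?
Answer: 5753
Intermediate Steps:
m = -3042 (m = -2361 - 681 = -3042)
2711 - m = 2711 - 1*(-3042) = 2711 + 3042 = 5753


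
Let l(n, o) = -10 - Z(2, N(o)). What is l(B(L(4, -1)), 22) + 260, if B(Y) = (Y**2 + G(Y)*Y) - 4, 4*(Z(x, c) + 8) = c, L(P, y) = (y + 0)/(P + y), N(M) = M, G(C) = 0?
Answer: 505/2 ≈ 252.50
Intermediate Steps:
L(P, y) = y/(P + y)
Z(x, c) = -8 + c/4
B(Y) = -4 + Y**2 (B(Y) = (Y**2 + 0*Y) - 4 = (Y**2 + 0) - 4 = Y**2 - 4 = -4 + Y**2)
l(n, o) = -2 - o/4 (l(n, o) = -10 - (-8 + o/4) = -10 + (8 - o/4) = -2 - o/4)
l(B(L(4, -1)), 22) + 260 = (-2 - 1/4*22) + 260 = (-2 - 11/2) + 260 = -15/2 + 260 = 505/2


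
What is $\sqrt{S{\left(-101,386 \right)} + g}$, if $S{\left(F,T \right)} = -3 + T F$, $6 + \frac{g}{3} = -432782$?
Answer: $i \sqrt{1337353} \approx 1156.4 i$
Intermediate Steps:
$g = -1298364$ ($g = -18 + 3 \left(-432782\right) = -18 - 1298346 = -1298364$)
$S{\left(F,T \right)} = -3 + F T$
$\sqrt{S{\left(-101,386 \right)} + g} = \sqrt{\left(-3 - 38986\right) - 1298364} = \sqrt{-38989 - 1298364} = \sqrt{-1337353} = i \sqrt{1337353}$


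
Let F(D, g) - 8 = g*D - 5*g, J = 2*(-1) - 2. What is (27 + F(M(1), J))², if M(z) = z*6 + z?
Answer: 729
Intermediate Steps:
M(z) = 7*z (M(z) = 6*z + z = 7*z)
J = -4 (J = -2 - 2 = -4)
F(D, g) = 8 - 5*g + D*g (F(D, g) = 8 + (g*D - 5*g) = 8 + (D*g - 5*g) = 8 + (-5*g + D*g) = 8 - 5*g + D*g)
(27 + F(M(1), J))² = (27 + (8 - 5*(-4) + (7*1)*(-4)))² = (27 + (8 + 20 + 7*(-4)))² = (27 + (8 + 20 - 28))² = (27 + 0)² = 27² = 729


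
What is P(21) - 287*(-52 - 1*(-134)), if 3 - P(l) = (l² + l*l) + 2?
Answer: -24415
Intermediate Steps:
P(l) = 1 - 2*l² (P(l) = 3 - ((l² + l*l) + 2) = 3 - ((l² + l²) + 2) = 3 - (2*l² + 2) = 3 - (2 + 2*l²) = 3 + (-2 - 2*l²) = 1 - 2*l²)
P(21) - 287*(-52 - 1*(-134)) = (1 - 2*21²) - 287*(-52 - 1*(-134)) = (1 - 2*441) - 287*(-52 + 134) = (1 - 882) - 287*82 = -881 - 23534 = -24415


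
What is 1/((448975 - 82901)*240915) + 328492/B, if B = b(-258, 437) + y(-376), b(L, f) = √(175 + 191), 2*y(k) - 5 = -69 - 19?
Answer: -961823993902977139/95689098715350 - 1313968*√366/5425 ≈ -14685.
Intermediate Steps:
y(k) = -83/2 (y(k) = 5/2 + (-69 - 19)/2 = 5/2 + (½)*(-88) = 5/2 - 44 = -83/2)
b(L, f) = √366
B = -83/2 + √366 (B = √366 - 83/2 = -83/2 + √366 ≈ -22.369)
1/((448975 - 82901)*240915) + 328492/B = 1/((448975 - 82901)*240915) + 328492/(-83/2 + √366) = (1/240915)/366074 + 328492/(-83/2 + √366) = (1/366074)*(1/240915) + 328492/(-83/2 + √366) = 1/88192717710 + 328492/(-83/2 + √366)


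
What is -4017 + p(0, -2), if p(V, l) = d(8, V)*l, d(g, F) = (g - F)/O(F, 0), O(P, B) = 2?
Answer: -4025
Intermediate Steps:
d(g, F) = g/2 - F/2 (d(g, F) = (g - F)/2 = (g - F)*(1/2) = g/2 - F/2)
p(V, l) = l*(4 - V/2) (p(V, l) = ((1/2)*8 - V/2)*l = (4 - V/2)*l = l*(4 - V/2))
-4017 + p(0, -2) = -4017 + (1/2)*(-2)*(8 - 1*0) = -4017 + (1/2)*(-2)*(8 + 0) = -4017 + (1/2)*(-2)*8 = -4017 - 8 = -4025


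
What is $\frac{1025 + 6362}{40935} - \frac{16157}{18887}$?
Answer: $- \frac{521868526}{773139345} \approx -0.675$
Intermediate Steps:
$\frac{1025 + 6362}{40935} - \frac{16157}{18887} = 7387 \cdot \frac{1}{40935} - \frac{16157}{18887} = \frac{7387}{40935} - \frac{16157}{18887} = - \frac{521868526}{773139345}$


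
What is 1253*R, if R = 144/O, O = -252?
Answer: -716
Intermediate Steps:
R = -4/7 (R = 144/(-252) = 144*(-1/252) = -4/7 ≈ -0.57143)
1253*R = 1253*(-4/7) = -716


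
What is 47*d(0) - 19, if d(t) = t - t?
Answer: -19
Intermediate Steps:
d(t) = 0
47*d(0) - 19 = 47*0 - 19 = 0 - 19 = -19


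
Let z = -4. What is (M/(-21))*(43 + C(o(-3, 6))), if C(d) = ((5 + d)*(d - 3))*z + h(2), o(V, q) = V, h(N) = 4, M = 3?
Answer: -95/7 ≈ -13.571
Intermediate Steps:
C(d) = 4 - 4*(-3 + d)*(5 + d) (C(d) = ((5 + d)*(d - 3))*(-4) + 4 = ((5 + d)*(-3 + d))*(-4) + 4 = ((-3 + d)*(5 + d))*(-4) + 4 = -4*(-3 + d)*(5 + d) + 4 = 4 - 4*(-3 + d)*(5 + d))
(M/(-21))*(43 + C(o(-3, 6))) = (3/(-21))*(43 + (64 - 8*(-3) - 4*(-3)**2)) = (3*(-1/21))*(43 + (64 + 24 - 4*9)) = -(43 + (64 + 24 - 36))/7 = -(43 + 52)/7 = -1/7*95 = -95/7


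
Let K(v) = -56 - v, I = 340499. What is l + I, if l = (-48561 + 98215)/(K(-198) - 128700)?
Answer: 21886910394/64279 ≈ 3.4050e+5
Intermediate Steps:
l = -24827/64279 (l = (-48561 + 98215)/((-56 - 1*(-198)) - 128700) = 49654/((-56 + 198) - 128700) = 49654/(142 - 128700) = 49654/(-128558) = 49654*(-1/128558) = -24827/64279 ≈ -0.38624)
l + I = -24827/64279 + 340499 = 21886910394/64279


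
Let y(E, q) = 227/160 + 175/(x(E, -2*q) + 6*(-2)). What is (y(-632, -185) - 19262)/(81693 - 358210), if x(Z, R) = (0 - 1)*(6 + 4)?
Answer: 33912623/486669920 ≈ 0.069683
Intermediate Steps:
x(Z, R) = -10 (x(Z, R) = -1*10 = -10)
y(E, q) = -11503/1760 (y(E, q) = 227/160 + 175/(-10 + 6*(-2)) = 227*(1/160) + 175/(-10 - 12) = 227/160 + 175/(-22) = 227/160 + 175*(-1/22) = 227/160 - 175/22 = -11503/1760)
(y(-632, -185) - 19262)/(81693 - 358210) = (-11503/1760 - 19262)/(81693 - 358210) = -33912623/1760/(-276517) = -33912623/1760*(-1/276517) = 33912623/486669920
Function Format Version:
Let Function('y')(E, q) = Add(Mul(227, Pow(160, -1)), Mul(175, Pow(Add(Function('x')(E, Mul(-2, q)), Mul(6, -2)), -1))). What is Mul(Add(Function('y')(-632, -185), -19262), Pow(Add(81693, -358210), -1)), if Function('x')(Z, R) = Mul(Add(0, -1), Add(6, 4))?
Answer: Rational(33912623, 486669920) ≈ 0.069683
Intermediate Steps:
Function('x')(Z, R) = -10 (Function('x')(Z, R) = Mul(-1, 10) = -10)
Function('y')(E, q) = Rational(-11503, 1760) (Function('y')(E, q) = Add(Mul(227, Pow(160, -1)), Mul(175, Pow(Add(-10, Mul(6, -2)), -1))) = Add(Mul(227, Rational(1, 160)), Mul(175, Pow(Add(-10, -12), -1))) = Add(Rational(227, 160), Mul(175, Pow(-22, -1))) = Add(Rational(227, 160), Mul(175, Rational(-1, 22))) = Add(Rational(227, 160), Rational(-175, 22)) = Rational(-11503, 1760))
Mul(Add(Function('y')(-632, -185), -19262), Pow(Add(81693, -358210), -1)) = Mul(Add(Rational(-11503, 1760), -19262), Pow(Add(81693, -358210), -1)) = Mul(Rational(-33912623, 1760), Pow(-276517, -1)) = Mul(Rational(-33912623, 1760), Rational(-1, 276517)) = Rational(33912623, 486669920)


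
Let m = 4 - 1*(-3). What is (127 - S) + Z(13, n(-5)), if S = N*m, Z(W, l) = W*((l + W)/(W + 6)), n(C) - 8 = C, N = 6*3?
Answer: 227/19 ≈ 11.947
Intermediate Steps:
m = 7 (m = 4 + 3 = 7)
N = 18
n(C) = 8 + C
Z(W, l) = W*(W + l)/(6 + W) (Z(W, l) = W*((W + l)/(6 + W)) = W*(W + l)/(6 + W))
S = 126 (S = 18*7 = 126)
(127 - S) + Z(13, n(-5)) = (127 - 1*126) + 13*(13 + (8 - 5))/(6 + 13) = (127 - 126) + 13*(13 + 3)/19 = 1 + 13*(1/19)*16 = 1 + 208/19 = 227/19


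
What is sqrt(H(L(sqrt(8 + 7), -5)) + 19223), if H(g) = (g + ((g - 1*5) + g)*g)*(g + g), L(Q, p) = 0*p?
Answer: sqrt(19223) ≈ 138.65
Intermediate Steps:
L(Q, p) = 0
H(g) = 2*g*(g + g*(-5 + 2*g)) (H(g) = (g + ((g - 5) + g)*g)*(2*g) = (g + ((-5 + g) + g)*g)*(2*g) = (g + (-5 + 2*g)*g)*(2*g) = (g + g*(-5 + 2*g))*(2*g) = 2*g*(g + g*(-5 + 2*g)))
sqrt(H(L(sqrt(8 + 7), -5)) + 19223) = sqrt(4*0**2*(-2 + 0) + 19223) = sqrt(4*0*(-2) + 19223) = sqrt(0 + 19223) = sqrt(19223)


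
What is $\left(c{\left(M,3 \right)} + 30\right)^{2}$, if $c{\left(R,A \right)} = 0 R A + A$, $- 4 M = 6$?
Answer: $1089$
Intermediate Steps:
$M = - \frac{3}{2}$ ($M = \left(- \frac{1}{4}\right) 6 = - \frac{3}{2} \approx -1.5$)
$c{\left(R,A \right)} = A$ ($c{\left(R,A \right)} = 0 A + A = 0 + A = A$)
$\left(c{\left(M,3 \right)} + 30\right)^{2} = \left(3 + 30\right)^{2} = 33^{2} = 1089$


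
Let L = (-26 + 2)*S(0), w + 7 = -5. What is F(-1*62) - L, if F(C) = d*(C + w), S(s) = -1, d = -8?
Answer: 568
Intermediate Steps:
w = -12 (w = -7 - 5 = -12)
F(C) = 96 - 8*C (F(C) = -8*(C - 12) = -8*(-12 + C) = 96 - 8*C)
L = 24 (L = (-26 + 2)*(-1) = -24*(-1) = 24)
F(-1*62) - L = (96 - (-8)*62) - 1*24 = (96 - 8*(-62)) - 24 = (96 + 496) - 24 = 592 - 24 = 568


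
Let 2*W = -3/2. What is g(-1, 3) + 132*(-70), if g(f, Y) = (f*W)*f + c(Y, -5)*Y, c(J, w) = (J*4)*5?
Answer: -36243/4 ≈ -9060.8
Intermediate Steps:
W = -3/4 (W = (-3/2)/2 = (-3*1/2)/2 = (1/2)*(-3/2) = -3/4 ≈ -0.75000)
c(J, w) = 20*J (c(J, w) = (4*J)*5 = 20*J)
g(f, Y) = 20*Y**2 - 3*f**2/4 (g(f, Y) = (f*(-3/4))*f + (20*Y)*Y = (-3*f/4)*f + 20*Y**2 = -3*f**2/4 + 20*Y**2 = 20*Y**2 - 3*f**2/4)
g(-1, 3) + 132*(-70) = (20*3**2 - 3/4*(-1)**2) + 132*(-70) = (20*9 - 3/4*1) - 9240 = (180 - 3/4) - 9240 = 717/4 - 9240 = -36243/4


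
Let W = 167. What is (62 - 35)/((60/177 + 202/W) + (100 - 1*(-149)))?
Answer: 29559/274295 ≈ 0.10776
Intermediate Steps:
(62 - 35)/((60/177 + 202/W) + (100 - 1*(-149))) = (62 - 35)/((60/177 + 202/167) + (100 - 1*(-149))) = 27/((60*(1/177) + 202*(1/167)) + (100 + 149)) = 27/((20/59 + 202/167) + 249) = 27/(15258/9853 + 249) = 27/(2468655/9853) = 27*(9853/2468655) = 29559/274295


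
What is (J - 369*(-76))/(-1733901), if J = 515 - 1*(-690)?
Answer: -29249/1733901 ≈ -0.016869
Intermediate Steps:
J = 1205 (J = 515 + 690 = 1205)
(J - 369*(-76))/(-1733901) = (1205 - 369*(-76))/(-1733901) = (1205 + 28044)*(-1/1733901) = 29249*(-1/1733901) = -29249/1733901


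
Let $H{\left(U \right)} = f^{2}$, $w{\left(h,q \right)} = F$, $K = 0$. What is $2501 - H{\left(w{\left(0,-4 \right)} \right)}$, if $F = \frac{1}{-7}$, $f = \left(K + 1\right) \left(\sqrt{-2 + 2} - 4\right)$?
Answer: $2485$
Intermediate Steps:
$f = -4$ ($f = \left(0 + 1\right) \left(\sqrt{-2 + 2} - 4\right) = 1 \left(\sqrt{0} - 4\right) = 1 \left(0 - 4\right) = 1 \left(-4\right) = -4$)
$F = - \frac{1}{7} \approx -0.14286$
$w{\left(h,q \right)} = - \frac{1}{7}$
$H{\left(U \right)} = 16$ ($H{\left(U \right)} = \left(-4\right)^{2} = 16$)
$2501 - H{\left(w{\left(0,-4 \right)} \right)} = 2501 - 16 = 2485$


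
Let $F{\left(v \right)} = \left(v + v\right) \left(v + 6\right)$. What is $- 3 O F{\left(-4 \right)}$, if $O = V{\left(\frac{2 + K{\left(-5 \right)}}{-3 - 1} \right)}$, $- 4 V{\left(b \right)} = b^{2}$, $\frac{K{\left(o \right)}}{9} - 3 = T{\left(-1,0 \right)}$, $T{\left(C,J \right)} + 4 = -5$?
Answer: $-2028$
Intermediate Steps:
$T{\left(C,J \right)} = -9$ ($T{\left(C,J \right)} = -4 - 5 = -9$)
$K{\left(o \right)} = -54$ ($K{\left(o \right)} = 27 + 9 \left(-9\right) = 27 - 81 = -54$)
$F{\left(v \right)} = 2 v \left(6 + v\right)$
$V{\left(b \right)} = - \frac{b^{2}}{4}$
$O = - \frac{169}{4}$ ($O = - \frac{\left(\frac{2 - 54}{-3 - 1}\right)^{2}}{4} = - \frac{\left(- \frac{52}{-4}\right)^{2}}{4} = - \frac{\left(\left(-52\right) \left(- \frac{1}{4}\right)\right)^{2}}{4} = - \frac{13^{2}}{4} = \left(- \frac{1}{4}\right) 169 = - \frac{169}{4} \approx -42.25$)
$- 3 O F{\left(-4 \right)} = \left(-3\right) \left(- \frac{169}{4}\right) 2 \left(-4\right) \left(6 - 4\right) = \frac{507 \cdot 2 \left(-4\right) 2}{4} = \frac{507}{4} \left(-16\right) = -2028$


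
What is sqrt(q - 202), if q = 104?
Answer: 7*I*sqrt(2) ≈ 9.8995*I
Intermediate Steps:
sqrt(q - 202) = sqrt(104 - 202) = sqrt(-98) = 7*I*sqrt(2)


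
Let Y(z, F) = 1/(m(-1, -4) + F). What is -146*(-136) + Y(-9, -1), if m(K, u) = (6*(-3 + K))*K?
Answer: 456689/23 ≈ 19856.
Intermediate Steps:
m(K, u) = K*(-18 + 6*K) (m(K, u) = (-18 + 6*K)*K = K*(-18 + 6*K))
Y(z, F) = 1/(24 + F) (Y(z, F) = 1/(6*(-1)*(-3 - 1) + F) = 1/(6*(-1)*(-4) + F) = 1/(24 + F))
-146*(-136) + Y(-9, -1) = -146*(-136) + 1/(24 - 1) = 19856 + 1/23 = 456689/23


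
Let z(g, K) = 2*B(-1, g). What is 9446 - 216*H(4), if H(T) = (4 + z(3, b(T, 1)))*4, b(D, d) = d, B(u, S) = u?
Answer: 7718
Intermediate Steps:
z(g, K) = -2 (z(g, K) = 2*(-1) = -2)
H(T) = 8 (H(T) = (4 - 2)*4 = 2*4 = 8)
9446 - 216*H(4) = 9446 - 216*8 = 9446 - 1*1728 = 9446 - 1728 = 7718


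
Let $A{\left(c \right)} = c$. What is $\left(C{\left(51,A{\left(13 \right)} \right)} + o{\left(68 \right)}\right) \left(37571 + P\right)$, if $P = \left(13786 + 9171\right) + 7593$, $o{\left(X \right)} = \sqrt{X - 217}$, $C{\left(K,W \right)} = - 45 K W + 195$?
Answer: $-2019106440 + 68121 i \sqrt{149} \approx -2.0191 \cdot 10^{9} + 8.3152 \cdot 10^{5} i$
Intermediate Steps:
$C{\left(K,W \right)} = 195 - 45 K W$ ($C{\left(K,W \right)} = - 45 K W + 195 = 195 - 45 K W$)
$o{\left(X \right)} = \sqrt{-217 + X}$
$P = 30550$ ($P = 22957 + 7593 = 30550$)
$\left(C{\left(51,A{\left(13 \right)} \right)} + o{\left(68 \right)}\right) \left(37571 + P\right) = \left(\left(195 - 2295 \cdot 13\right) + \sqrt{-217 + 68}\right) \left(37571 + 30550\right) = \left(\left(195 - 29835\right) + \sqrt{-149}\right) 68121 = \left(-29640 + i \sqrt{149}\right) 68121 = -2019106440 + 68121 i \sqrt{149}$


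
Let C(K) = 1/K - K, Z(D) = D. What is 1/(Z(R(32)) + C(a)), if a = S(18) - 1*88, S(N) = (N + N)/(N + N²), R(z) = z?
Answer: 31730/3803899 ≈ 0.0083414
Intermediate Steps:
S(N) = 2*N/(N + N²) (S(N) = (2*N)/(N + N²) = 2*N/(N + N²))
a = -1670/19 (a = 2/(1 + 18) - 1*88 = 2/19 - 88 = -1670/19 ≈ -87.895)
1/(Z(R(32)) + C(a)) = 1/(32 + (1/(-1670/19) - 1*(-1670/19))) = 1/(32 + (-19/1670 + 1670/19)) = 1/(32 + 2788539/31730) = 1/(3803899/31730) = 31730/3803899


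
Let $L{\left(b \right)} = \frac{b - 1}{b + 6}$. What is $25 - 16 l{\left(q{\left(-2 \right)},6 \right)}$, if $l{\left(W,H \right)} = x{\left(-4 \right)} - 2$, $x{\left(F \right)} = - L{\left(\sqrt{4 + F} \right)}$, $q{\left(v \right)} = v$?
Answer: $\frac{163}{3} \approx 54.333$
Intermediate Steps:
$L{\left(b \right)} = \frac{-1 + b}{6 + b}$
$x{\left(F \right)} = - \frac{-1 + \sqrt{4 + F}}{6 + \sqrt{4 + F}}$
$l{\left(W,H \right)} = - \frac{11}{6}$ ($l{\left(W,H \right)} = \frac{1 - \sqrt{4 - 4}}{6 + \sqrt{4 - 4}} - 2 = \frac{1 - \sqrt{0}}{6 + \sqrt{0}} - 2 = \frac{1 - 0}{6 + 0} - 2 = \frac{1 + 0}{6} - 2 = \frac{1}{6} \cdot 1 - 2 = \frac{1}{6} - 2 = - \frac{11}{6}$)
$25 - 16 l{\left(q{\left(-2 \right)},6 \right)} = 25 - - \frac{88}{3} = 25 + \frac{88}{3} = \frac{163}{3}$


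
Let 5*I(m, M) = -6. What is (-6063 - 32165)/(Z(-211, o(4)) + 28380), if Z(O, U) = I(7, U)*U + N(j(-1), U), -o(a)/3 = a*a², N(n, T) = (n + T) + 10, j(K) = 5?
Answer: -191140/142167 ≈ -1.3445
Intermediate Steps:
I(m, M) = -6/5 (I(m, M) = (⅕)*(-6) = -6/5)
N(n, T) = 10 + T + n (N(n, T) = (T + n) + 10 = 10 + T + n)
o(a) = -3*a³ (o(a) = -3*a*a² = -3*a³)
Z(O, U) = 15 - U/5 (Z(O, U) = -6*U/5 + (10 + U + 5) = -6*U/5 + (15 + U) = 15 - U/5)
(-6063 - 32165)/(Z(-211, o(4)) + 28380) = (-6063 - 32165)/((15 - (-3)*4³/5) + 28380) = -38228/((15 - (-3)*64/5) + 28380) = -38228/((15 - ⅕*(-192)) + 28380) = -38228/((15 + 192/5) + 28380) = -38228/(267/5 + 28380) = -38228/142167/5 = -38228*5/142167 = -191140/142167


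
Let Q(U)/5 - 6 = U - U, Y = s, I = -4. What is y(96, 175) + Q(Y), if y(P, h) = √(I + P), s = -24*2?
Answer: 30 + 2*√23 ≈ 39.592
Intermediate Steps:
s = -48
y(P, h) = √(-4 + P)
Y = -48
Q(U) = 30 (Q(U) = 30 + 5*(U - U) = 30 + 5*0 = 30 + 0 = 30)
y(96, 175) + Q(Y) = √(-4 + 96) + 30 = √92 + 30 = 2*√23 + 30 = 30 + 2*√23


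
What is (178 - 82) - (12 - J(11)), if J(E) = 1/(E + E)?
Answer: 1849/22 ≈ 84.045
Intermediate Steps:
J(E) = 1/(2*E)
(178 - 82) - (12 - J(11)) = (178 - 82) - (12 - 1/(2*11)) = 96 - (12 - 1/(2*11)) = 96 - (12 - 1*1/22) = 96 - (12 - 1/22) = 96 - 1*263/22 = 96 - 263/22 = 1849/22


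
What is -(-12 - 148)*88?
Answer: 14080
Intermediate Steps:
-(-12 - 148)*88 = -(-160)*88 = -1*(-14080) = 14080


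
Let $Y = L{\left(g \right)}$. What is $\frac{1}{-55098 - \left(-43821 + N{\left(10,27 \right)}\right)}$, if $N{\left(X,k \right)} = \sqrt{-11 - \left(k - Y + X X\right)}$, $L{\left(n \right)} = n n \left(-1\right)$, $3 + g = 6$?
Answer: $\frac{i}{7 \left(\sqrt{3} - 1611 i\right)} \approx -8.8676 \cdot 10^{-5} + 9.5339 \cdot 10^{-8} i$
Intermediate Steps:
$g = 3$ ($g = -3 + 6 = 3$)
$L{\left(n \right)} = - n^{2}$ ($L{\left(n \right)} = n^{2} \left(-1\right) = - n^{2}$)
$Y = -9$ ($Y = - 3^{2} = \left(-1\right) 9 = -9$)
$N{\left(X,k \right)} = \sqrt{-20 - k - X^{2}}$ ($N{\left(X,k \right)} = \sqrt{-11 - \left(9 + k + X X\right)} = \sqrt{-11 - \left(9 + k + X^{2}\right)} = \sqrt{-20 - k - X^{2}}$)
$\frac{1}{-55098 - \left(-43821 + N{\left(10,27 \right)}\right)} = \frac{1}{-55098 + \left(43821 - \sqrt{-20 - 27 - 10^{2}}\right)} = \frac{1}{-55098 + \left(43821 - \sqrt{-20 - 27 - 100}\right)} = \frac{1}{-55098 + \left(43821 - \sqrt{-147}\right)} = \frac{1}{-55098 + \left(43821 - 7 i \sqrt{3}\right)} = \frac{1}{-11277 - 7 i \sqrt{3}}$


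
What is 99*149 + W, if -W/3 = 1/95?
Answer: 1401342/95 ≈ 14751.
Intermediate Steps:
W = -3/95 ≈ -0.031579
99*149 + W = 99*149 - 3/95 = 14751 - 3/95 = 1401342/95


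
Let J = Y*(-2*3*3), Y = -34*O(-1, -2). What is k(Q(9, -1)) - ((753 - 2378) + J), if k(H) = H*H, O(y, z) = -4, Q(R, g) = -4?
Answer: 4089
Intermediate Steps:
k(H) = H²
Y = 136 (Y = -34*(-4) = 136)
J = -2448 (J = 136*(-2*3*3) = 136*(-6*3) = 136*(-18) = -2448)
k(Q(9, -1)) - ((753 - 2378) + J) = (-4)² - ((753 - 2378) - 2448) = 16 - (-1625 - 2448) = 16 - 1*(-4073) = 16 + 4073 = 4089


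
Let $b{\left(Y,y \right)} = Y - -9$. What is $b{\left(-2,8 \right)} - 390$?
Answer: $-383$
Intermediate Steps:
$b{\left(Y,y \right)} = 9 + Y$ ($b{\left(Y,y \right)} = Y + 9 = 9 + Y$)
$b{\left(-2,8 \right)} - 390 = \left(9 - 2\right) - 390 = 7 - 390 = -383$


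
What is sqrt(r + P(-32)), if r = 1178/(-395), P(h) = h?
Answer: 7*I*sqrt(111390)/395 ≈ 5.9146*I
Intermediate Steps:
r = -1178/395 (r = 1178*(-1/395) = -1178/395 ≈ -2.9823)
sqrt(r + P(-32)) = sqrt(-1178/395 - 32) = sqrt(-13818/395) = 7*I*sqrt(111390)/395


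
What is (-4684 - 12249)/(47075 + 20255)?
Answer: -16933/67330 ≈ -0.25149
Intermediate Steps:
(-4684 - 12249)/(47075 + 20255) = -16933/67330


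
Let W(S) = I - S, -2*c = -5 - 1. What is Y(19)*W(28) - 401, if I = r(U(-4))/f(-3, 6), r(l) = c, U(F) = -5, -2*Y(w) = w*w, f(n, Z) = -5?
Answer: 47613/10 ≈ 4761.3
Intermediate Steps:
c = 3 (c = -(-5 - 1)/2 = -1/2*(-6) = 3)
Y(w) = -w**2/2 (Y(w) = -w*w/2 = -w**2/2)
r(l) = 3
I = -3/5 (I = 3/(-5) = 3*(-1/5) = -3/5 ≈ -0.60000)
W(S) = -3/5 - S
Y(19)*W(28) - 401 = (-1/2*19**2)*(-3/5 - 1*28) - 401 = (-1/2*361)*(-3/5 - 28) - 401 = -361/2*(-143/5) - 401 = 51623/10 - 401 = 47613/10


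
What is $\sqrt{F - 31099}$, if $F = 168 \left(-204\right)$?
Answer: $i \sqrt{65371} \approx 255.68 i$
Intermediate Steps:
$F = -34272$
$\sqrt{F - 31099} = \sqrt{-34272 - 31099} = \sqrt{-65371} = i \sqrt{65371}$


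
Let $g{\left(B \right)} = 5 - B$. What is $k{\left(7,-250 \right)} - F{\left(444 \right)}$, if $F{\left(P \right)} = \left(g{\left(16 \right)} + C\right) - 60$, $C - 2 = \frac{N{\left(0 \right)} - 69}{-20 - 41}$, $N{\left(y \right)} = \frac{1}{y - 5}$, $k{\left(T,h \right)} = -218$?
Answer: $- \frac{45791}{305} \approx -150.13$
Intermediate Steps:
$N{\left(y \right)} = \frac{1}{-5 + y}$
$C = \frac{956}{305}$ ($C = 2 + \frac{\frac{1}{-5 + 0} - 69}{-20 - 41} = 2 + \frac{\frac{1}{-5} - 69}{-61} = 2 + \left(- \frac{1}{5} - 69\right) \left(- \frac{1}{61}\right) = 2 - - \frac{346}{305} = 2 + \frac{346}{305} = \frac{956}{305} \approx 3.1344$)
$F{\left(P \right)} = - \frac{20699}{305}$ ($F{\left(P \right)} = \left(\left(5 - 16\right) + \frac{956}{305}\right) - 60 = \left(-11 + \frac{956}{305}\right) - 60 = - \frac{2399}{305} - 60 = - \frac{20699}{305}$)
$k{\left(7,-250 \right)} - F{\left(444 \right)} = -218 - - \frac{20699}{305} = -218 + \frac{20699}{305} = - \frac{45791}{305}$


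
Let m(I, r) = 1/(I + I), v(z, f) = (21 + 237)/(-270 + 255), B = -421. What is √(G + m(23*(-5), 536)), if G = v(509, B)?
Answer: I*√910110/230 ≈ 4.1478*I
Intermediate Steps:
v(z, f) = -86/5 (v(z, f) = 258/(-15) = 258*(-1/15) = -86/5)
m(I, r) = 1/(2*I)
G = -86/5 ≈ -17.200
√(G + m(23*(-5), 536)) = √(-86/5 + 1/(2*((23*(-5))))) = √(-86/5 + (½)/(-115)) = √(-86/5 + (½)*(-1/115)) = √(-86/5 - 1/230) = √(-3957/230) = I*√910110/230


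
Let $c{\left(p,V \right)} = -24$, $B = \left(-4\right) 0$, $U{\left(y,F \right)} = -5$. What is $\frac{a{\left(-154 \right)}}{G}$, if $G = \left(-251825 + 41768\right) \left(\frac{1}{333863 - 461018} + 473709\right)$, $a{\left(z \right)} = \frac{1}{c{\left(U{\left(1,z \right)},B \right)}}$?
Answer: $\frac{42385}{101221372979279664} \approx 4.1874 \cdot 10^{-13}$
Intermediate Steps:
$B = 0$
$a{\left(z \right)} = - \frac{1}{24}$ ($a{\left(z \right)} = \frac{1}{-24} = - \frac{1}{24}$)
$G = - \frac{4217557207469986}{42385}$ ($G = - 210057 \left(\frac{1}{-127155} + 473709\right) = - 210057 \left(- \frac{1}{127155} + 473709\right) = \left(-210057\right) \frac{60234467894}{127155} = - \frac{4217557207469986}{42385} \approx -9.9506 \cdot 10^{10}$)
$\frac{a{\left(-154 \right)}}{G} = - \frac{1}{24 \left(- \frac{4217557207469986}{42385}\right)} = \left(- \frac{1}{24}\right) \left(- \frac{42385}{4217557207469986}\right) = \frac{42385}{101221372979279664}$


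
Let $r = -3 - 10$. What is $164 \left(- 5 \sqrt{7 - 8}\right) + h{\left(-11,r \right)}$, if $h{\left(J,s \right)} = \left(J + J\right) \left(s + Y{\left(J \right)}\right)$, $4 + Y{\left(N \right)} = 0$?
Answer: $374 - 820 i \approx 374.0 - 820.0 i$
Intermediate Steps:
$r = -13$ ($r = -3 - 10 = -13$)
$Y{\left(N \right)} = -4$ ($Y{\left(N \right)} = -4 + 0 = -4$)
$h{\left(J,s \right)} = 2 J \left(-4 + s\right)$ ($h{\left(J,s \right)} = \left(J + J\right) \left(s - 4\right) = 2 J \left(-4 + s\right)$)
$164 \left(- 5 \sqrt{7 - 8}\right) + h{\left(-11,r \right)} = 164 \left(- 5 \sqrt{7 - 8}\right) + 2 \left(-11\right) \left(-4 - 13\right) = 164 \left(- 5 \sqrt{-1}\right) + 2 \left(-11\right) \left(-17\right) = 164 \left(- 5 i\right) + 374 = - 820 i + 374 = 374 - 820 i$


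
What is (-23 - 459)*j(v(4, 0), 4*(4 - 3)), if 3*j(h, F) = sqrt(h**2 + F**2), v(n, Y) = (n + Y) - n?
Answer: -1928/3 ≈ -642.67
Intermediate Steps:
v(n, Y) = Y (v(n, Y) = (Y + n) - n = Y)
j(h, F) = sqrt(F**2 + h**2)/3 (j(h, F) = sqrt(h**2 + F**2)/3 = sqrt(F**2 + h**2)/3)
(-23 - 459)*j(v(4, 0), 4*(4 - 3)) = (-23 - 459)*(sqrt((4*(4 - 3))**2 + 0**2)/3) = -482*sqrt((4*1)**2 + 0)/3 = -482*sqrt(4**2 + 0)/3 = -482*sqrt(16 + 0)/3 = -482*sqrt(16)/3 = -482*4/3 = -1928/3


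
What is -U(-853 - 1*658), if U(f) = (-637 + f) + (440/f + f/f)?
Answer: 3244557/1511 ≈ 2147.3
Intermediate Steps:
U(f) = -636 + f + 440/f (U(f) = (-637 + f) + (440/f + 1) = (-637 + f) + (1 + 440/f) = -636 + f + 440/f)
-U(-853 - 1*658) = -(-636 + (-853 - 1*658) + 440/(-853 - 1*658)) = -(-636 + (-853 - 658) + 440/(-853 - 658)) = -(-636 - 1511 + 440/(-1511)) = -(-636 - 1511 + 440*(-1/1511)) = -(-636 - 1511 - 440/1511) = -1*(-3244557/1511) = 3244557/1511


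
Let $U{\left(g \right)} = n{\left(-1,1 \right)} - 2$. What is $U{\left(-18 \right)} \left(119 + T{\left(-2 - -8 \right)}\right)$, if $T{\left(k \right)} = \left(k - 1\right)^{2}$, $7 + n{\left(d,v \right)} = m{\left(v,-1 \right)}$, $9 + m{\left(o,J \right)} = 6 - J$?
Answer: $-1584$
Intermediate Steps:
$m{\left(o,J \right)} = -3 - J$ ($m{\left(o,J \right)} = -9 - \left(-6 + J\right) = -3 - J$)
$n{\left(d,v \right)} = -9$ ($n{\left(d,v \right)} = -7 - 2 = -9$)
$U{\left(g \right)} = -11$ ($U{\left(g \right)} = -9 - 2 = -11$)
$T{\left(k \right)} = \left(-1 + k\right)^{2}$
$U{\left(-18 \right)} \left(119 + T{\left(-2 - -8 \right)}\right) = - 11 \left(119 + \left(-1 - -6\right)^{2}\right) = - 11 \left(119 + \left(-1 + \left(-2 + 8\right)\right)^{2}\right) = - 11 \left(119 + \left(-1 + 6\right)^{2}\right) = - 11 \left(119 + 5^{2}\right) = - 11 \left(119 + 25\right) = \left(-11\right) 144 = -1584$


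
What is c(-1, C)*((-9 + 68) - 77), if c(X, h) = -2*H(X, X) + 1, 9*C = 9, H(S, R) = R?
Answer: -54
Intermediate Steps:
C = 1 (C = (⅑)*9 = 1)
c(X, h) = 1 - 2*X (c(X, h) = -2*X + 1 = 1 - 2*X)
c(-1, C)*((-9 + 68) - 77) = (1 - 2*(-1))*((-9 + 68) - 77) = (1 + 2)*(59 - 77) = 3*(-18) = -54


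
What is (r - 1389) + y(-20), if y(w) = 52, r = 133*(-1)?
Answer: -1470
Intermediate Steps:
r = -133
(r - 1389) + y(-20) = (-133 - 1389) + 52 = -1522 + 52 = -1470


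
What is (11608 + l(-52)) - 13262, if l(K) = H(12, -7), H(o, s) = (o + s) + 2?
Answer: -1647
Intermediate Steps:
H(o, s) = 2 + o + s
l(K) = 7 (l(K) = 2 + 12 - 7 = 7)
(11608 + l(-52)) - 13262 = (11608 + 7) - 13262 = 11615 - 13262 = -1647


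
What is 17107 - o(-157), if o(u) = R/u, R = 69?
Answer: 2685868/157 ≈ 17107.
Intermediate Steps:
o(u) = 69/u
17107 - o(-157) = 17107 - 69/(-157) = 17107 - 69*(-1)/157 = 17107 - 1*(-69/157) = 17107 + 69/157 = 2685868/157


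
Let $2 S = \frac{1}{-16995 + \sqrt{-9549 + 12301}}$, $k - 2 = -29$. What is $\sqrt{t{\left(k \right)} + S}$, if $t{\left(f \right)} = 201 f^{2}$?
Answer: $\frac{\sqrt{48894496315012966502094 - 4621236368 \sqrt{43}}}{577654546} \approx 382.79$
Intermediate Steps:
$k = -27$ ($k = 2 - 29 = -27$)
$S = \frac{1}{2 \left(-16995 + 8 \sqrt{43}\right)}$ ($S = \frac{1}{2 \left(-16995 + \sqrt{-9549 + 12301}\right)} = \frac{1}{2 \left(-16995 + \sqrt{2752}\right)} = \frac{1}{2 \left(-16995 + 8 \sqrt{43}\right)} \approx -2.9512 \cdot 10^{-5}$)
$\sqrt{t{\left(k \right)} + S} = \sqrt{201 \left(-27\right)^{2} - \left(\frac{16995}{577654546} + \frac{4 \sqrt{43}}{288827273}\right)} = \sqrt{201 \cdot 729 - \left(\frac{16995}{577654546} + \frac{4 \sqrt{43}}{288827273}\right)} = \sqrt{146529 - \left(\frac{16995}{577654546} + \frac{4 \sqrt{43}}{288827273}\right)} = \sqrt{\frac{84643142953839}{577654546} - \frac{4 \sqrt{43}}{288827273}}$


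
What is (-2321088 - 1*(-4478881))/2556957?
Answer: 2157793/2556957 ≈ 0.84389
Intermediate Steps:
(-2321088 - 1*(-4478881))/2556957 = (-2321088 + 4478881)*(1/2556957) = 2157793*(1/2556957) = 2157793/2556957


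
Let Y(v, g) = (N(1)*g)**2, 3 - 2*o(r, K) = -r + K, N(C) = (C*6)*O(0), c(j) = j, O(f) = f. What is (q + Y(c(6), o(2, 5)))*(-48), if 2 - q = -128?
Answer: -6240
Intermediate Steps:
q = 130 (q = 2 - 1*(-128) = 2 + 128 = 130)
N(C) = 0 (N(C) = (C*6)*0 = (6*C)*0 = 0)
o(r, K) = 3/2 + r/2 - K/2 (o(r, K) = 3/2 - (-r + K)/2 = 3/2 - (K - r)/2 = 3/2 + (r/2 - K/2) = 3/2 + r/2 - K/2)
Y(v, g) = 0 (Y(v, g) = (0*g)**2 = 0**2 = 0)
(q + Y(c(6), o(2, 5)))*(-48) = (130 + 0)*(-48) = 130*(-48) = -6240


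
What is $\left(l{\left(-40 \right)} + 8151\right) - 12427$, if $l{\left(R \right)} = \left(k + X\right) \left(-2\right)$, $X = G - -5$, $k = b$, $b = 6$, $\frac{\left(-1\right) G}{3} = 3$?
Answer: $-4280$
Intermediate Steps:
$G = -9$ ($G = \left(-3\right) 3 = -9$)
$k = 6$
$X = -4$ ($X = -9 - -5 = -9 + 5 = -4$)
$l{\left(R \right)} = -4$ ($l{\left(R \right)} = \left(6 - 4\right) \left(-2\right) = 2 \left(-2\right) = -4$)
$\left(l{\left(-40 \right)} + 8151\right) - 12427 = \left(-4 + 8151\right) - 12427 = 8147 - 12427 = -4280$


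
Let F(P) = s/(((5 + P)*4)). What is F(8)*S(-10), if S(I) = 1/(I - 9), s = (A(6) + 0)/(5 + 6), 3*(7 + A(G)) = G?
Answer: 5/10868 ≈ 0.00046007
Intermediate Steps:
A(G) = -7 + G/3
s = -5/11 (s = ((-7 + (1/3)*6) + 0)/(5 + 6) = ((-7 + 2) + 0)/11 = (-5 + 0)*(1/11) = -5*1/11 = -5/11 ≈ -0.45455)
F(P) = -5/(11*(20 + 4*P)) (F(P) = -5*1/(4*(5 + P))/11 = -5/(11*(20 + 4*P)))
S(I) = 1/(-9 + I)
F(8)*S(-10) = (-5/(220 + 44*8))/(-9 - 10) = -5/(220 + 352)/(-19) = -5/572*(-1/19) = 5/10868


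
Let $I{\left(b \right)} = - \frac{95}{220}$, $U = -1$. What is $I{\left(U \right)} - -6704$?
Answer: $\frac{294957}{44} \approx 6703.6$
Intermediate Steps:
$I{\left(b \right)} = - \frac{19}{44}$ ($I{\left(b \right)} = \left(-95\right) \frac{1}{220} = - \frac{19}{44}$)
$I{\left(U \right)} - -6704 = - \frac{19}{44} - -6704 = - \frac{19}{44} + 6704 = \frac{294957}{44}$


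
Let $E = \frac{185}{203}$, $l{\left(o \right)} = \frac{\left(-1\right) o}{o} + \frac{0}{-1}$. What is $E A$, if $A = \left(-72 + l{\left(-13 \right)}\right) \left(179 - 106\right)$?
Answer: $- \frac{985865}{203} \approx -4856.5$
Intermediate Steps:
$l{\left(o \right)} = -1$ ($l{\left(o \right)} = -1 + 0 \left(-1\right) = -1 + 0 = -1$)
$A = -5329$ ($A = \left(-72 - 1\right) \left(179 - 106\right) = \left(-73\right) 73 = -5329$)
$E = \frac{185}{203}$ ($E = 185 \cdot \frac{1}{203} = \frac{185}{203} \approx 0.91133$)
$E A = \frac{185}{203} \left(-5329\right) = - \frac{985865}{203}$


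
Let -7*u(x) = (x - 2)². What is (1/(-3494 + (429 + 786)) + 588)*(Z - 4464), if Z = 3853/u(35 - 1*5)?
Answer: -675145834871/255248 ≈ -2.6451e+6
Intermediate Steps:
u(x) = -(-2 + x)²/7 (u(x) = -(x - 2)²/7 = -(-2 + x)²/7)
Z = -3853/112 (Z = 3853/((-(-2 + (35 - 1*5))²/7)) = 3853/((-(-2 + (35 - 5))²/7)) = 3853/((-(-2 + 30)²/7)) = 3853/((-⅐*28²)) = 3853/((-⅐*784)) = 3853/(-112) = 3853*(-1/112) = -3853/112 ≈ -34.402)
(1/(-3494 + (429 + 786)) + 588)*(Z - 4464) = (1/(-3494 + (429 + 786)) + 588)*(-3853/112 - 4464) = (1/(-3494 + 1215) + 588)*(-503821/112) = (1/(-2279) + 588)*(-503821/112) = (-1/2279 + 588)*(-503821/112) = (1340051/2279)*(-503821/112) = -675145834871/255248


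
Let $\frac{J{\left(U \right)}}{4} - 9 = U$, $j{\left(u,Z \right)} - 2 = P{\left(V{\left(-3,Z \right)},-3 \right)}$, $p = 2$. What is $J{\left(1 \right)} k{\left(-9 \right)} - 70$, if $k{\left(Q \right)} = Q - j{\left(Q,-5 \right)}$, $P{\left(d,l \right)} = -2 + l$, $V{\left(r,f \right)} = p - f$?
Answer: $-310$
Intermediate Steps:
$V{\left(r,f \right)} = 2 - f$
$j{\left(u,Z \right)} = -3$ ($j{\left(u,Z \right)} = 2 - 5 = -3$)
$J{\left(U \right)} = 36 + 4 U$
$k{\left(Q \right)} = 3 + Q$ ($k{\left(Q \right)} = Q - -3 = Q + 3 = 3 + Q$)
$J{\left(1 \right)} k{\left(-9 \right)} - 70 = \left(36 + 4 \cdot 1\right) \left(3 - 9\right) - 70 = \left(36 + 4\right) \left(-6\right) - 70 = 40 \left(-6\right) - 70 = -240 - 70 = -310$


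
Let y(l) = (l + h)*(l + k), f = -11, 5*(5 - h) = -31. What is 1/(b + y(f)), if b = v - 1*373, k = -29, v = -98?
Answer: -1/479 ≈ -0.0020877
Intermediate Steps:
h = 56/5 (h = 5 - ⅕*(-31) = 5 + 31/5 = 56/5 ≈ 11.200)
b = -471 (b = -98 - 1*373 = -98 - 373 = -471)
y(l) = (-29 + l)*(56/5 + l) (y(l) = (l + 56/5)*(l - 29) = (56/5 + l)*(-29 + l) = (-29 + l)*(56/5 + l))
1/(b + y(f)) = 1/(-471 + (-1624/5 + (-11)² - 89/5*(-11))) = 1/(-471 + (-1624/5 + 121 + 979/5)) = 1/(-471 - 8) = 1/(-479) = -1/479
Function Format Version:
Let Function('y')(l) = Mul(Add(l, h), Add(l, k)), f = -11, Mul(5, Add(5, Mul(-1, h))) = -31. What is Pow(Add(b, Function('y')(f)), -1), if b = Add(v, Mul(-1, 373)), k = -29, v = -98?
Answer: Rational(-1, 479) ≈ -0.0020877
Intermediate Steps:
h = Rational(56, 5) (h = Add(5, Mul(Rational(-1, 5), -31)) = Add(5, Rational(31, 5)) = Rational(56, 5) ≈ 11.200)
b = -471 (b = Add(-98, Mul(-1, 373)) = Add(-98, -373) = -471)
Function('y')(l) = Mul(Add(-29, l), Add(Rational(56, 5), l)) (Function('y')(l) = Mul(Add(l, Rational(56, 5)), Add(l, -29)) = Mul(Add(Rational(56, 5), l), Add(-29, l)) = Mul(Add(-29, l), Add(Rational(56, 5), l)))
Pow(Add(b, Function('y')(f)), -1) = Pow(Add(-471, Add(Rational(-1624, 5), Pow(-11, 2), Mul(Rational(-89, 5), -11))), -1) = Pow(Add(-471, Add(Rational(-1624, 5), 121, Rational(979, 5))), -1) = Pow(Add(-471, -8), -1) = Pow(-479, -1) = Rational(-1, 479)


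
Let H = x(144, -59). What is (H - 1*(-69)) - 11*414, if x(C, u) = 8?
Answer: -4477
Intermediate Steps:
H = 8
(H - 1*(-69)) - 11*414 = (8 - 1*(-69)) - 11*414 = (8 + 69) - 1*4554 = 77 - 4554 = -4477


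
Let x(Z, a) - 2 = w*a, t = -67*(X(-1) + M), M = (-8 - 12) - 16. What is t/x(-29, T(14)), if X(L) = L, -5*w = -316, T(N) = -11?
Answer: -12395/3466 ≈ -3.5762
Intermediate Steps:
w = 316/5 (w = -⅕*(-316) = 316/5 ≈ 63.200)
M = -36 (M = -20 - 16 = -36)
t = 2479 (t = -67*(-1 - 36) = -67*(-37) = 2479)
x(Z, a) = 2 + 316*a/5
t/x(-29, T(14)) = 2479/(2 + (316/5)*(-11)) = 2479/(2 - 3476/5) = 2479/(-3466/5) = 2479*(-5/3466) = -12395/3466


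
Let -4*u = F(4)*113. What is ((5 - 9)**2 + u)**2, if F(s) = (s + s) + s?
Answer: 104329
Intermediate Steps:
F(s) = 3*s (F(s) = 2*s + s = 3*s)
u = -339 (u = -3*4*113/4 = -3*113 = -1/4*1356 = -339)
((5 - 9)**2 + u)**2 = ((5 - 9)**2 - 339)**2 = ((-4)**2 - 339)**2 = (16 - 339)**2 = (-323)**2 = 104329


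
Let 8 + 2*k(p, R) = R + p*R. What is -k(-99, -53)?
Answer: -2593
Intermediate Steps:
k(p, R) = -4 + R/2 + R*p/2 (k(p, R) = -4 + (R + p*R)/2 = -4 + (R + R*p)/2 = -4 + (R/2 + R*p/2) = -4 + R/2 + R*p/2)
-k(-99, -53) = -(-4 + (½)*(-53) + (½)*(-53)*(-99)) = -(-4 - 53/2 + 5247/2) = -1*2593 = -2593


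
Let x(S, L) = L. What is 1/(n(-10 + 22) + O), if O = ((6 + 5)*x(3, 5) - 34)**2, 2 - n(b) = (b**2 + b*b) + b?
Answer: 1/143 ≈ 0.0069930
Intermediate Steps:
n(b) = 2 - b - 2*b**2 (n(b) = 2 - ((b**2 + b*b) + b) = 2 - ((b**2 + b**2) + b) = 2 - (2*b**2 + b) = 2 - (b + 2*b**2) = 2 + (-b - 2*b**2) = 2 - b - 2*b**2)
O = 441 (O = ((6 + 5)*5 - 34)**2 = (11*5 - 34)**2 = (55 - 34)**2 = 21**2 = 441)
1/(n(-10 + 22) + O) = 1/((2 - (-10 + 22) - 2*(-10 + 22)**2) + 441) = 1/((2 - 1*12 - 2*12**2) + 441) = 1/((2 - 12 - 2*144) + 441) = 1/((2 - 12 - 288) + 441) = 1/(-298 + 441) = 1/143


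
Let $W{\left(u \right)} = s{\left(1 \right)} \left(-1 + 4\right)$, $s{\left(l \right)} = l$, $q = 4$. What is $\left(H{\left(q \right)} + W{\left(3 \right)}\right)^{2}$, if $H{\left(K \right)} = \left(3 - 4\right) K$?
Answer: $1$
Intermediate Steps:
$H{\left(K \right)} = - K$
$W{\left(u \right)} = 3$ ($W{\left(u \right)} = 1 \left(-1 + 4\right) = 1 \cdot 3 = 3$)
$\left(H{\left(q \right)} + W{\left(3 \right)}\right)^{2} = \left(\left(-1\right) 4 + 3\right)^{2} = \left(-4 + 3\right)^{2} = \left(-1\right)^{2} = 1$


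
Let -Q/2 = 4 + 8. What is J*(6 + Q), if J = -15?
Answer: 270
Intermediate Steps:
Q = -24 (Q = -2*(4 + 8) = -2*12 = -24)
J*(6 + Q) = -15*(6 - 24) = -15*(-18) = 270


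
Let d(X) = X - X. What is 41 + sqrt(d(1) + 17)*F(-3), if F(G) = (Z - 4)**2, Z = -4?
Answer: 41 + 64*sqrt(17) ≈ 304.88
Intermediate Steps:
F(G) = 64 (F(G) = (-4 - 4)**2 = (-8)**2 = 64)
d(X) = 0
41 + sqrt(d(1) + 17)*F(-3) = 41 + sqrt(0 + 17)*64 = 41 + sqrt(17)*64 = 41 + 64*sqrt(17)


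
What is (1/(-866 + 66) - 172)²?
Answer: 18934035201/640000 ≈ 29584.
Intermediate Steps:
(1/(-866 + 66) - 172)² = (1/(-800) - 172)² = (-1/800 - 172)² = (-137601/800)² = 18934035201/640000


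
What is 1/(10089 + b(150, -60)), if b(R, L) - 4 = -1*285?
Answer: 1/9808 ≈ 0.00010196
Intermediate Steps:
b(R, L) = -281 (b(R, L) = 4 - 1*285 = 4 - 285 = -281)
1/(10089 + b(150, -60)) = 1/(10089 - 281) = 1/9808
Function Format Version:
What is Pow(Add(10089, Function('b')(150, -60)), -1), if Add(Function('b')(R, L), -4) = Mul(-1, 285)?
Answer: Rational(1, 9808) ≈ 0.00010196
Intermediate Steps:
Function('b')(R, L) = -281 (Function('b')(R, L) = Add(4, Mul(-1, 285)) = Add(4, -285) = -281)
Pow(Add(10089, Function('b')(150, -60)), -1) = Pow(Add(10089, -281), -1) = Pow(9808, -1) = Rational(1, 9808)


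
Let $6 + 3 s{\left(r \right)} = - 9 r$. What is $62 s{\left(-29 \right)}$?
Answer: $5270$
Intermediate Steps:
$s{\left(r \right)} = -2 - 3 r$ ($s{\left(r \right)} = -2 + \frac{\left(-9\right) r}{3} = -2 - 3 r$)
$62 s{\left(-29 \right)} = 62 \left(-2 - -87\right) = 62 \left(-2 + 87\right) = 62 \cdot 85 = 5270$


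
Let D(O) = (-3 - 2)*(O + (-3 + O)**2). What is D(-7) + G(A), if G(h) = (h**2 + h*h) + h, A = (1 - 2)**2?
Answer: -462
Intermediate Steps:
A = 1 (A = (-1)**2 = 1)
G(h) = h + 2*h**2 (G(h) = (h**2 + h**2) + h = 2*h**2 + h = h + 2*h**2)
D(O) = -5*O - 5*(-3 + O)**2 (D(O) = -5*(O + (-3 + O)**2) = -5*O - 5*(-3 + O)**2)
D(-7) + G(A) = (-5*(-7) - 5*(-3 - 7)**2) + 1*(1 + 2*1) = (35 - 5*(-10)**2) + 1*(1 + 2) = (35 - 5*100) + 1*3 = (35 - 500) + 3 = -465 + 3 = -462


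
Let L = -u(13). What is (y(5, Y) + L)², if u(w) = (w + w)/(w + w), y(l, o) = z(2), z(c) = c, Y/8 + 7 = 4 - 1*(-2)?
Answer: 1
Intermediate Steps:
Y = -8 (Y = -56 + 8*(4 - 1*(-2)) = -56 + 8*(4 + 2) = -56 + 8*6 = -56 + 48 = -8)
y(l, o) = 2
u(w) = 1 (u(w) = (2*w)/((2*w)) = (2*w)*(1/(2*w)) = 1)
L = -1 (L = -1*1 = -1)
(y(5, Y) + L)² = (2 - 1)² = 1² = 1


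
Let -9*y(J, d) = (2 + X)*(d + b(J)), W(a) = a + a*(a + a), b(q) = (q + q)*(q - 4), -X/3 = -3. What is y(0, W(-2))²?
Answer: 484/9 ≈ 53.778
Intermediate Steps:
X = 9 (X = -3*(-3) = 9)
b(q) = 2*q*(-4 + q) (b(q) = (2*q)*(-4 + q) = 2*q*(-4 + q))
W(a) = a + 2*a² (W(a) = a + a*(2*a) = a + 2*a²)
y(J, d) = -11*d/9 - 22*J*(-4 + J)/9 (y(J, d) = -(2 + 9)*(d + 2*J*(-4 + J))/9 = -11*(d + 2*J*(-4 + J))/9 = -(11*d + 22*J*(-4 + J))/9 = -11*d/9 - 22*J*(-4 + J)/9)
y(0, W(-2))² = (-(-22)*(1 + 2*(-2))/9 - 22/9*0*(-4 + 0))² = (-(-22)*(1 - 4)/9 - 22/9*0*(-4))² = (-(-22)*(-3)/9 + 0)² = (-11/9*6 + 0)² = (-22/3 + 0)² = (-22/3)² = 484/9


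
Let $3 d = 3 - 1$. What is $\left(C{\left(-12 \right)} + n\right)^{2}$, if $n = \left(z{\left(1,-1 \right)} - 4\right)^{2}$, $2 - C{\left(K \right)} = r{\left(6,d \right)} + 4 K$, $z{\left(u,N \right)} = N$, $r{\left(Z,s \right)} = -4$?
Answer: $6241$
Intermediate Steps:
$d = \frac{2}{3}$ ($d = \frac{3 - 1}{3} = \frac{1}{3} \cdot 2 = \frac{2}{3} \approx 0.66667$)
$C{\left(K \right)} = 6 - 4 K$ ($C{\left(K \right)} = 2 - \left(-4 + 4 K\right) = 6 - 4 K$)
$n = 25$ ($n = \left(-1 - 4\right)^{2} = \left(-5\right)^{2} = 25$)
$\left(C{\left(-12 \right)} + n\right)^{2} = \left(\left(6 - -48\right) + 25\right)^{2} = \left(\left(6 + 48\right) + 25\right)^{2} = \left(54 + 25\right)^{2} = 79^{2} = 6241$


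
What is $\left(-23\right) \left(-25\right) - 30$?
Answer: $545$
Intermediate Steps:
$\left(-23\right) \left(-25\right) - 30 = 575 - 30 = 545$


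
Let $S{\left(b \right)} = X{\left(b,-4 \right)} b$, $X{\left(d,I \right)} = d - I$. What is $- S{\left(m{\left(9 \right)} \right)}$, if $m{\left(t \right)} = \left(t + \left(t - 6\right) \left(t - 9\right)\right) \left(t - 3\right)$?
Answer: $-3132$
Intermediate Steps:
$m{\left(t \right)} = \left(-3 + t\right) \left(t + \left(-9 + t\right) \left(-6 + t\right)\right)$ ($m{\left(t \right)} = \left(t + \left(-6 + t\right) \left(-9 + t\right)\right) \left(-3 + t\right) = \left(t + \left(-9 + t\right) \left(-6 + t\right)\right) \left(-3 + t\right) = \left(-3 + t\right) \left(t + \left(-9 + t\right) \left(-6 + t\right)\right)$)
$S{\left(b \right)} = b \left(4 + b\right)$ ($S{\left(b \right)} = \left(b - -4\right) b = \left(b + 4\right) b = \left(4 + b\right) b = b \left(4 + b\right)$)
$- S{\left(m{\left(9 \right)} \right)} = - \left(-162 + 9^{3} - 17 \cdot 9^{2} + 96 \cdot 9\right) \left(4 + \left(-162 + 9^{3} - 17 \cdot 9^{2} + 96 \cdot 9\right)\right) = - \left(-162 + 729 - 1377 + 864\right) \left(4 + \left(-162 + 729 - 1377 + 864\right)\right) = - 54 \left(4 + 54\right) = - 54 \cdot 58 = \left(-1\right) 3132 = -3132$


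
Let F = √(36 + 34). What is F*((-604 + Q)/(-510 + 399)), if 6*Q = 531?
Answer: 1031*√70/222 ≈ 38.856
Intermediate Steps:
Q = 177/2 (Q = (⅙)*531 = 177/2 ≈ 88.500)
F = √70 ≈ 8.3666
F*((-604 + Q)/(-510 + 399)) = √70*((-604 + 177/2)/(-510 + 399)) = √70*(-1031/2/(-111)) = √70*(-1031/2*(-1/111)) = √70*(1031/222) = 1031*√70/222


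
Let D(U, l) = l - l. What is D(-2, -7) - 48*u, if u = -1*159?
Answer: 7632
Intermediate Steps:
u = -159
D(U, l) = 0
D(-2, -7) - 48*u = 0 - 48*(-159) = 0 + 7632 = 7632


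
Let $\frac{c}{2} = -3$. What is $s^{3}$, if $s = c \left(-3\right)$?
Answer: $5832$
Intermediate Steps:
$c = -6$ ($c = 2 \left(-3\right) = -6$)
$s = 18$ ($s = \left(-6\right) \left(-3\right) = 18$)
$s^{3} = 18^{3} = 5832$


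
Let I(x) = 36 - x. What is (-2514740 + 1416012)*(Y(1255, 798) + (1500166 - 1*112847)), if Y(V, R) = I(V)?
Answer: -1522946880800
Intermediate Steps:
Y(V, R) = 36 - V
(-2514740 + 1416012)*(Y(1255, 798) + (1500166 - 1*112847)) = (-2514740 + 1416012)*((36 - 1*1255) + (1500166 - 1*112847)) = -1098728*((36 - 1255) + (1500166 - 112847)) = -1098728*(-1219 + 1387319) = -1098728*1386100 = -1522946880800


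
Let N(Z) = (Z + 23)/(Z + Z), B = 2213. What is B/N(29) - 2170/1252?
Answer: 10036648/4069 ≈ 2466.6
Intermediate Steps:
N(Z) = (23 + Z)/(2*Z) (N(Z) = (23 + Z)/((2*Z)) = (23 + Z)*(1/(2*Z)) = (23 + Z)/(2*Z))
B/N(29) - 2170/1252 = 2213/(((½)*(23 + 29)/29)) - 2170/1252 = 2213/(((½)*(1/29)*52)) - 2170*1/1252 = 2213/(26/29) - 1085/626 = 2213*(29/26) - 1085/626 = 64177/26 - 1085/626 = 10036648/4069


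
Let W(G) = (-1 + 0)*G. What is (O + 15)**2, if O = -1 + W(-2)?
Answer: 256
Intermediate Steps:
W(G) = -G
O = 1 (O = -1 - 1*(-2) = -1 + 2 = 1)
(O + 15)**2 = (1 + 15)**2 = 16**2 = 256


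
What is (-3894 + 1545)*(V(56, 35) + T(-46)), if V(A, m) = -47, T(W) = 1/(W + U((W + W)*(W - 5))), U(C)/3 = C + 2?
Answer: 53434971/484 ≈ 1.1040e+5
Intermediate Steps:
U(C) = 6 + 3*C (U(C) = 3*(C + 2) = 3*(2 + C) = 6 + 3*C)
T(W) = 1/(6 + W + 6*W*(-5 + W)) (T(W) = 1/(W + (6 + 3*((W + W)*(W - 5)))) = 1/(W + (6 + 3*((2*W)*(-5 + W)))) = 1/(W + (6 + 3*(2*W*(-5 + W)))) = 1/(W + (6 + 6*W*(-5 + W))) = 1/(6 + W + 6*W*(-5 + W)))
(-3894 + 1545)*(V(56, 35) + T(-46)) = (-3894 + 1545)*(-47 + 1/(6 - 46 + 6*(-46)*(-5 - 46))) = -2349*(-47 + 1/(6 - 46 + 6*(-46)*(-51))) = -2349*(-47 + 1/(6 - 46 + 14076)) = -2349*(-47 + 1/14036) = -2349*(-659691/14036) = 53434971/484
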